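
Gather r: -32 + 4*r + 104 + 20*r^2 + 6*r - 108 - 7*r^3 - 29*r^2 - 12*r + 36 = -7*r^3 - 9*r^2 - 2*r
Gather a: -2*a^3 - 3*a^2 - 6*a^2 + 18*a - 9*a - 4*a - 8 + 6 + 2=-2*a^3 - 9*a^2 + 5*a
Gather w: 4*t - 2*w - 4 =4*t - 2*w - 4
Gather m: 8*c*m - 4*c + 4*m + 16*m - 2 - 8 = -4*c + m*(8*c + 20) - 10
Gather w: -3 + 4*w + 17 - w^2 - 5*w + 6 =-w^2 - w + 20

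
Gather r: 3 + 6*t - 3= 6*t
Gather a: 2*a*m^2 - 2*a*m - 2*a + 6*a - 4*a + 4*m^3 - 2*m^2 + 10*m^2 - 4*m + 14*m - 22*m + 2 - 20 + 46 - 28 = a*(2*m^2 - 2*m) + 4*m^3 + 8*m^2 - 12*m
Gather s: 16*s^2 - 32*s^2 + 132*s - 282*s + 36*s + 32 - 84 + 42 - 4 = -16*s^2 - 114*s - 14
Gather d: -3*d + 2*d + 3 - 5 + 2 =-d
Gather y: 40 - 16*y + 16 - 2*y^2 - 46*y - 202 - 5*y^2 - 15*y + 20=-7*y^2 - 77*y - 126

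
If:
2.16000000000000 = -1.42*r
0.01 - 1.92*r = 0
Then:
No Solution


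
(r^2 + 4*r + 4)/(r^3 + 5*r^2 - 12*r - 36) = (r + 2)/(r^2 + 3*r - 18)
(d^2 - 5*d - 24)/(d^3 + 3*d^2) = (d - 8)/d^2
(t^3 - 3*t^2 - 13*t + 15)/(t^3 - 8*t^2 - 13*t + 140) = (t^2 + 2*t - 3)/(t^2 - 3*t - 28)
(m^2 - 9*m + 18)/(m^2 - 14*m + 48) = (m - 3)/(m - 8)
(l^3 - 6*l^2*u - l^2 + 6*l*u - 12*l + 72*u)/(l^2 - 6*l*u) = l - 1 - 12/l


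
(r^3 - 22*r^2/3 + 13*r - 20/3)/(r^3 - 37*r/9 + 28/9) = 3*(r - 5)/(3*r + 7)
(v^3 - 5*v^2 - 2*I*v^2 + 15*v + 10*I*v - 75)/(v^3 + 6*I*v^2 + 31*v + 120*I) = (v - 5)/(v + 8*I)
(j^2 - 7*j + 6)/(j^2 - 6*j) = (j - 1)/j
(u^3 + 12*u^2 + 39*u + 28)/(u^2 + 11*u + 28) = u + 1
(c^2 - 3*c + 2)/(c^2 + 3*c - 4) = (c - 2)/(c + 4)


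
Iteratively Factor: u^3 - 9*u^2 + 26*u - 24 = (u - 4)*(u^2 - 5*u + 6) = (u - 4)*(u - 3)*(u - 2)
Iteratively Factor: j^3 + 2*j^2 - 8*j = (j - 2)*(j^2 + 4*j) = (j - 2)*(j + 4)*(j)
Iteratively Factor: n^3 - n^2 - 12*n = (n + 3)*(n^2 - 4*n) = (n - 4)*(n + 3)*(n)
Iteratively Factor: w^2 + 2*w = (w)*(w + 2)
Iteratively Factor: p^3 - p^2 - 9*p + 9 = (p - 3)*(p^2 + 2*p - 3) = (p - 3)*(p + 3)*(p - 1)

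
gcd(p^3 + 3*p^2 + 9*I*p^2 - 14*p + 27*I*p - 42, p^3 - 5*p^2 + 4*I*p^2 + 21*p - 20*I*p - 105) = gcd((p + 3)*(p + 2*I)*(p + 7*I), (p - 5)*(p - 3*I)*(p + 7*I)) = p + 7*I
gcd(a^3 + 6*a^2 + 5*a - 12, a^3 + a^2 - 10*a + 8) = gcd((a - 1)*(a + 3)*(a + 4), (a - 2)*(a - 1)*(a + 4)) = a^2 + 3*a - 4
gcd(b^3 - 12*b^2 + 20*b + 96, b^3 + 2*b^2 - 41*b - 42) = b - 6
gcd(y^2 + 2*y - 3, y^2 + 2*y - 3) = y^2 + 2*y - 3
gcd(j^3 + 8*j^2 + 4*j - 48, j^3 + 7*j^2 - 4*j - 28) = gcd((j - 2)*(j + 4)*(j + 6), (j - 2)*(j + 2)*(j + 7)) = j - 2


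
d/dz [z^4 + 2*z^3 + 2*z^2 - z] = 4*z^3 + 6*z^2 + 4*z - 1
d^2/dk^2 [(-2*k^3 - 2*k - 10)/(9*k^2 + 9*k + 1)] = 12*(-51*k^3 - 414*k^2 - 397*k - 117)/(729*k^6 + 2187*k^5 + 2430*k^4 + 1215*k^3 + 270*k^2 + 27*k + 1)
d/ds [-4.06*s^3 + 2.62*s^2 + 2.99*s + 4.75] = -12.18*s^2 + 5.24*s + 2.99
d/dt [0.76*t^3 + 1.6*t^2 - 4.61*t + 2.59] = 2.28*t^2 + 3.2*t - 4.61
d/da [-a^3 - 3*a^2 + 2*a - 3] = -3*a^2 - 6*a + 2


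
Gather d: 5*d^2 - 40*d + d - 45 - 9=5*d^2 - 39*d - 54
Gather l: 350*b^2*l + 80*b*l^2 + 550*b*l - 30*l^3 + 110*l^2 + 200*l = -30*l^3 + l^2*(80*b + 110) + l*(350*b^2 + 550*b + 200)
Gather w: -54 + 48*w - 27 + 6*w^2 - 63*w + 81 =6*w^2 - 15*w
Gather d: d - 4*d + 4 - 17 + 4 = -3*d - 9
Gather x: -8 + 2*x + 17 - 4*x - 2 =7 - 2*x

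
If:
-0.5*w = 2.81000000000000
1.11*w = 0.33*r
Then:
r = -18.90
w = -5.62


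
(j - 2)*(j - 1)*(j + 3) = j^3 - 7*j + 6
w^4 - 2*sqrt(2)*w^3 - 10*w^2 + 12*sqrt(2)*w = w*(w - 3*sqrt(2))*(w - sqrt(2))*(w + 2*sqrt(2))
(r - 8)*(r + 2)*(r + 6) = r^3 - 52*r - 96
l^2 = l^2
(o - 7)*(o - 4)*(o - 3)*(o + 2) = o^4 - 12*o^3 + 33*o^2 + 38*o - 168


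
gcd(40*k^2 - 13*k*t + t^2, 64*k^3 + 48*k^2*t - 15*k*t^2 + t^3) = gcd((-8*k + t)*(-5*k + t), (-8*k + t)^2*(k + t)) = -8*k + t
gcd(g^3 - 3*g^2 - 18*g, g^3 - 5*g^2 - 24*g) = g^2 + 3*g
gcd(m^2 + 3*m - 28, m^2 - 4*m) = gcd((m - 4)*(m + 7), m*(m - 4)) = m - 4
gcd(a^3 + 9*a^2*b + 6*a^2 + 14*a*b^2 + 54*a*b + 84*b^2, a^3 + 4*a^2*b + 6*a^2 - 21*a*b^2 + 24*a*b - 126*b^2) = a^2 + 7*a*b + 6*a + 42*b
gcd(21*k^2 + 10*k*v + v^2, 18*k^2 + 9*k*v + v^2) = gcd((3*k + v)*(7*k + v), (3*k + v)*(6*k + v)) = 3*k + v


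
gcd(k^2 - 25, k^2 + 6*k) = 1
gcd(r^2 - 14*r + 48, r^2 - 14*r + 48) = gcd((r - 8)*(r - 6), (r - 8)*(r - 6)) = r^2 - 14*r + 48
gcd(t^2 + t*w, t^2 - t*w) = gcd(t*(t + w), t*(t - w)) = t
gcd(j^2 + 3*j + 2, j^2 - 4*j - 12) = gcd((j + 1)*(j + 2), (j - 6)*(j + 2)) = j + 2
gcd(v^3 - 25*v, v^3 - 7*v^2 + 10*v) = v^2 - 5*v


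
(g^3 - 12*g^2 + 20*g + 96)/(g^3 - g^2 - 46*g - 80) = (g - 6)/(g + 5)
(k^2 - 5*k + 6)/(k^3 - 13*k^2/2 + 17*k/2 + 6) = 2*(k - 2)/(2*k^2 - 7*k - 4)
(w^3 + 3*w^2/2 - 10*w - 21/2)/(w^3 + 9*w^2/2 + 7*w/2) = (w - 3)/w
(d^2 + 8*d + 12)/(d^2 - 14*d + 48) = (d^2 + 8*d + 12)/(d^2 - 14*d + 48)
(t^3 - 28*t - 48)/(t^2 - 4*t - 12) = t + 4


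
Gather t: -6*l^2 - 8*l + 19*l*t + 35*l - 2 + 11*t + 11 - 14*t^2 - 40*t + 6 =-6*l^2 + 27*l - 14*t^2 + t*(19*l - 29) + 15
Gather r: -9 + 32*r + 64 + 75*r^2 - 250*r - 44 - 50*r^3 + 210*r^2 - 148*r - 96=-50*r^3 + 285*r^2 - 366*r - 85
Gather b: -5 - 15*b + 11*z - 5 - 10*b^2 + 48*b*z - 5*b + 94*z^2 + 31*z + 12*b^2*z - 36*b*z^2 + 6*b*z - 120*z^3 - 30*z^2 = b^2*(12*z - 10) + b*(-36*z^2 + 54*z - 20) - 120*z^3 + 64*z^2 + 42*z - 10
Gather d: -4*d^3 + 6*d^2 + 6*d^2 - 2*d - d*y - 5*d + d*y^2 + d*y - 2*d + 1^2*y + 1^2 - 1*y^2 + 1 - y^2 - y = -4*d^3 + 12*d^2 + d*(y^2 - 9) - 2*y^2 + 2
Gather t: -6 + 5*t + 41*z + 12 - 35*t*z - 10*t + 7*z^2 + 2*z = t*(-35*z - 5) + 7*z^2 + 43*z + 6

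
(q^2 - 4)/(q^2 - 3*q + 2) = (q + 2)/(q - 1)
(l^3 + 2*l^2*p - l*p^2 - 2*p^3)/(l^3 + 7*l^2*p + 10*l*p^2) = (l^2 - p^2)/(l*(l + 5*p))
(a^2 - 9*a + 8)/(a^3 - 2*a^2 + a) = (a - 8)/(a*(a - 1))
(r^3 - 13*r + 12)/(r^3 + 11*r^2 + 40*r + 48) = (r^2 - 4*r + 3)/(r^2 + 7*r + 12)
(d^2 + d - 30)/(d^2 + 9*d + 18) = (d - 5)/(d + 3)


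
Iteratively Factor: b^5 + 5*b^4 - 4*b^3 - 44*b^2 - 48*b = (b)*(b^4 + 5*b^3 - 4*b^2 - 44*b - 48) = b*(b + 2)*(b^3 + 3*b^2 - 10*b - 24) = b*(b + 2)^2*(b^2 + b - 12) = b*(b - 3)*(b + 2)^2*(b + 4)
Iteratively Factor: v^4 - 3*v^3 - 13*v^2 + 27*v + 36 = (v + 3)*(v^3 - 6*v^2 + 5*v + 12) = (v - 4)*(v + 3)*(v^2 - 2*v - 3) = (v - 4)*(v - 3)*(v + 3)*(v + 1)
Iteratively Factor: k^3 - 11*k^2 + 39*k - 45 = (k - 5)*(k^2 - 6*k + 9) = (k - 5)*(k - 3)*(k - 3)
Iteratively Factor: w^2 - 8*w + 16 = (w - 4)*(w - 4)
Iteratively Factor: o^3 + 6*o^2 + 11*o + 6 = (o + 1)*(o^2 + 5*o + 6) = (o + 1)*(o + 3)*(o + 2)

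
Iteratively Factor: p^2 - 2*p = (p - 2)*(p)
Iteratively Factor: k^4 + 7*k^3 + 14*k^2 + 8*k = (k + 4)*(k^3 + 3*k^2 + 2*k) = (k + 2)*(k + 4)*(k^2 + k) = (k + 1)*(k + 2)*(k + 4)*(k)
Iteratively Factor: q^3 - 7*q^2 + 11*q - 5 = (q - 5)*(q^2 - 2*q + 1) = (q - 5)*(q - 1)*(q - 1)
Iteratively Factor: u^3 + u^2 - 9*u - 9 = (u + 3)*(u^2 - 2*u - 3) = (u + 1)*(u + 3)*(u - 3)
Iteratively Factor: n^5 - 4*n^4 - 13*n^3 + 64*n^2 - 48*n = (n - 1)*(n^4 - 3*n^3 - 16*n^2 + 48*n) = (n - 4)*(n - 1)*(n^3 + n^2 - 12*n) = (n - 4)*(n - 1)*(n + 4)*(n^2 - 3*n) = (n - 4)*(n - 3)*(n - 1)*(n + 4)*(n)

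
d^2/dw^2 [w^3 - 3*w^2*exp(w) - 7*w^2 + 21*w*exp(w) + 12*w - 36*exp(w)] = -3*w^2*exp(w) + 9*w*exp(w) + 6*w - 14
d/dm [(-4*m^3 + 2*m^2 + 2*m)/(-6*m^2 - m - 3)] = 2*(12*m^4 + 4*m^3 + 23*m^2 - 6*m - 3)/(36*m^4 + 12*m^3 + 37*m^2 + 6*m + 9)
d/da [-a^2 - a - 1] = -2*a - 1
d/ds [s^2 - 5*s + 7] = 2*s - 5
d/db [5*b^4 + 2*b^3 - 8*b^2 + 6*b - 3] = 20*b^3 + 6*b^2 - 16*b + 6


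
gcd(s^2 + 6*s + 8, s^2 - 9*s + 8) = 1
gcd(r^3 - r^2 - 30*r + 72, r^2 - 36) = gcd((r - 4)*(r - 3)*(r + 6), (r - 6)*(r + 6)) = r + 6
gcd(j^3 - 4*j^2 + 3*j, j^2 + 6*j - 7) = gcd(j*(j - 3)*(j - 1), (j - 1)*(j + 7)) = j - 1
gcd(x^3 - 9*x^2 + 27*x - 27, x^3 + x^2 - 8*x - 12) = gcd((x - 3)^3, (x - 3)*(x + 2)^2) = x - 3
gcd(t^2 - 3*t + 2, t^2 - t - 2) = t - 2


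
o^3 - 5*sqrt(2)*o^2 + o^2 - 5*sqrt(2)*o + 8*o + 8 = (o + 1)*(o - 4*sqrt(2))*(o - sqrt(2))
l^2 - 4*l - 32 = (l - 8)*(l + 4)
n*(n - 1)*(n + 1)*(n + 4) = n^4 + 4*n^3 - n^2 - 4*n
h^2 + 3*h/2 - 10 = (h - 5/2)*(h + 4)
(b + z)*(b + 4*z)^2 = b^3 + 9*b^2*z + 24*b*z^2 + 16*z^3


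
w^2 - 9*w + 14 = (w - 7)*(w - 2)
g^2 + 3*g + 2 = (g + 1)*(g + 2)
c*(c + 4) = c^2 + 4*c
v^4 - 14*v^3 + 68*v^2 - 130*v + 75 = (v - 5)^2*(v - 3)*(v - 1)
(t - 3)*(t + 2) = t^2 - t - 6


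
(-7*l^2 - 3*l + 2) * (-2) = 14*l^2 + 6*l - 4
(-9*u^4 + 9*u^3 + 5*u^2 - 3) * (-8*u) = 72*u^5 - 72*u^4 - 40*u^3 + 24*u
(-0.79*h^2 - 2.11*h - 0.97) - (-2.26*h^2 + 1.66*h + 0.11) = 1.47*h^2 - 3.77*h - 1.08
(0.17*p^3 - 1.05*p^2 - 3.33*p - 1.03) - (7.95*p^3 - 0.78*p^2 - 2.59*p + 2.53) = -7.78*p^3 - 0.27*p^2 - 0.74*p - 3.56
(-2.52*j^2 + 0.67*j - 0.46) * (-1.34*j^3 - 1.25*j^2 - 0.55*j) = 3.3768*j^5 + 2.2522*j^4 + 1.1649*j^3 + 0.2065*j^2 + 0.253*j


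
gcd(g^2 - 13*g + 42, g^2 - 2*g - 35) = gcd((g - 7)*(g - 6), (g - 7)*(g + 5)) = g - 7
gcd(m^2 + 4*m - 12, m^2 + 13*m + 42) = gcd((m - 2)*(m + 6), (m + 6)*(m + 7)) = m + 6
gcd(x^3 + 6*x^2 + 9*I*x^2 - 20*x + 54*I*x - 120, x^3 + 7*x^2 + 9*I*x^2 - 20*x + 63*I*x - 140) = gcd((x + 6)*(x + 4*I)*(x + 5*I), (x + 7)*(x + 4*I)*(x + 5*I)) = x^2 + 9*I*x - 20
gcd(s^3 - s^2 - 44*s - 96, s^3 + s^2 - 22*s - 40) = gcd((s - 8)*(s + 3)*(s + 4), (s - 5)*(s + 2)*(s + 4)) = s + 4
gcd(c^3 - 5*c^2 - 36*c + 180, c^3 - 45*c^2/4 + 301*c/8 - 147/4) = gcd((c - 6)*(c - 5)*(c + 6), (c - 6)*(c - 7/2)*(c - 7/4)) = c - 6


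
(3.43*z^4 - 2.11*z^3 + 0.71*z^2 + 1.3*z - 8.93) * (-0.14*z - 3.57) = -0.4802*z^5 - 11.9497*z^4 + 7.4333*z^3 - 2.7167*z^2 - 3.3908*z + 31.8801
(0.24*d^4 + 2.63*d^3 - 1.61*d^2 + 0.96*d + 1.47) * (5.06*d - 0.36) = 1.2144*d^5 + 13.2214*d^4 - 9.0934*d^3 + 5.4372*d^2 + 7.0926*d - 0.5292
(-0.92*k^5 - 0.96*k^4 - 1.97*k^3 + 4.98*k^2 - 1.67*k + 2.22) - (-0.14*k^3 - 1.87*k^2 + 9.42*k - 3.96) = -0.92*k^5 - 0.96*k^4 - 1.83*k^3 + 6.85*k^2 - 11.09*k + 6.18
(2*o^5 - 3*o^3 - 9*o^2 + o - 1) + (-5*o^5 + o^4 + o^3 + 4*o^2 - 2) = -3*o^5 + o^4 - 2*o^3 - 5*o^2 + o - 3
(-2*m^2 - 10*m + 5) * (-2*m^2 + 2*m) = 4*m^4 + 16*m^3 - 30*m^2 + 10*m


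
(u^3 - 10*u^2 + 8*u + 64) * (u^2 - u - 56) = u^5 - 11*u^4 - 38*u^3 + 616*u^2 - 512*u - 3584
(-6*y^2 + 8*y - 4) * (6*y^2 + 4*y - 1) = -36*y^4 + 24*y^3 + 14*y^2 - 24*y + 4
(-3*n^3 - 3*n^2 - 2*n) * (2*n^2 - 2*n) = -6*n^5 + 2*n^3 + 4*n^2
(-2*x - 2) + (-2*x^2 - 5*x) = -2*x^2 - 7*x - 2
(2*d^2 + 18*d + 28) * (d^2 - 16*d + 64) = 2*d^4 - 14*d^3 - 132*d^2 + 704*d + 1792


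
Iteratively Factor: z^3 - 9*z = (z)*(z^2 - 9) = z*(z + 3)*(z - 3)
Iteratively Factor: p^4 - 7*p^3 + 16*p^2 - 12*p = (p - 2)*(p^3 - 5*p^2 + 6*p) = p*(p - 2)*(p^2 - 5*p + 6) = p*(p - 3)*(p - 2)*(p - 2)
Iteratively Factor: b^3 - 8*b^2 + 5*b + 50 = (b - 5)*(b^2 - 3*b - 10) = (b - 5)^2*(b + 2)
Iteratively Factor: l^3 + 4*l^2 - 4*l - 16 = (l - 2)*(l^2 + 6*l + 8) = (l - 2)*(l + 4)*(l + 2)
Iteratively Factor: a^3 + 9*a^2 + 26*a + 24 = (a + 2)*(a^2 + 7*a + 12) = (a + 2)*(a + 4)*(a + 3)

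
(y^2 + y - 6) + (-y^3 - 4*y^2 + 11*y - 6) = -y^3 - 3*y^2 + 12*y - 12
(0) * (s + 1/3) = 0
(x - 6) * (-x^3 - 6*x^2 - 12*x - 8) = -x^4 + 24*x^2 + 64*x + 48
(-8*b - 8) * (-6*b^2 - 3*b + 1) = 48*b^3 + 72*b^2 + 16*b - 8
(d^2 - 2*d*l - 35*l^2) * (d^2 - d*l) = d^4 - 3*d^3*l - 33*d^2*l^2 + 35*d*l^3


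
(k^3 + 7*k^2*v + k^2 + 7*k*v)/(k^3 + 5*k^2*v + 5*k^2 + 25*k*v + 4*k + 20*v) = k*(k + 7*v)/(k^2 + 5*k*v + 4*k + 20*v)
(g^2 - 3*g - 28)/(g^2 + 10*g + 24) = (g - 7)/(g + 6)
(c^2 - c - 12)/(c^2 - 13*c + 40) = (c^2 - c - 12)/(c^2 - 13*c + 40)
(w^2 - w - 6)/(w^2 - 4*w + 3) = (w + 2)/(w - 1)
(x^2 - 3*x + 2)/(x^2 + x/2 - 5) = 2*(x - 1)/(2*x + 5)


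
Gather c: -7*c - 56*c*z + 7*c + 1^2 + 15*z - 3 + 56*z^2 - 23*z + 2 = -56*c*z + 56*z^2 - 8*z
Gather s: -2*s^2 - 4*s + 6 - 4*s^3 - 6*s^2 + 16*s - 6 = -4*s^3 - 8*s^2 + 12*s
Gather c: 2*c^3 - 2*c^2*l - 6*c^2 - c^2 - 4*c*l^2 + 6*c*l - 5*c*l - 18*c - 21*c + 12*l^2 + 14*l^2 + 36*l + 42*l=2*c^3 + c^2*(-2*l - 7) + c*(-4*l^2 + l - 39) + 26*l^2 + 78*l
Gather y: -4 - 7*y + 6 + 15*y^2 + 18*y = 15*y^2 + 11*y + 2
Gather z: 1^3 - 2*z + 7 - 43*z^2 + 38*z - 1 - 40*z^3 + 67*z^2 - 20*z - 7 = -40*z^3 + 24*z^2 + 16*z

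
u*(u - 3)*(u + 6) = u^3 + 3*u^2 - 18*u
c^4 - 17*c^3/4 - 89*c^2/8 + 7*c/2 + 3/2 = (c - 6)*(c - 1/2)*(c + 1/4)*(c + 2)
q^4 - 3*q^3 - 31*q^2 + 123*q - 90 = (q - 5)*(q - 3)*(q - 1)*(q + 6)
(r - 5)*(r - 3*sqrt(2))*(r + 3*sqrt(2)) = r^3 - 5*r^2 - 18*r + 90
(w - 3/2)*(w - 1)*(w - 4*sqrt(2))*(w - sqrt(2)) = w^4 - 5*sqrt(2)*w^3 - 5*w^3/2 + 19*w^2/2 + 25*sqrt(2)*w^2/2 - 20*w - 15*sqrt(2)*w/2 + 12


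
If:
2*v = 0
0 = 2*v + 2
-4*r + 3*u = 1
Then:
No Solution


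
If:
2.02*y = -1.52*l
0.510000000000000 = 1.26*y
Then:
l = -0.54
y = 0.40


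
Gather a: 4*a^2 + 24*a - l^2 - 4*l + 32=4*a^2 + 24*a - l^2 - 4*l + 32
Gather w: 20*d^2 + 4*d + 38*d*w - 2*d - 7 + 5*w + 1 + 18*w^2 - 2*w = 20*d^2 + 2*d + 18*w^2 + w*(38*d + 3) - 6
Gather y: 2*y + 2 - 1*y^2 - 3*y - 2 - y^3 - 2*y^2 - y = -y^3 - 3*y^2 - 2*y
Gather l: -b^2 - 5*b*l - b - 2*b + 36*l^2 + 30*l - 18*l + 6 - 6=-b^2 - 3*b + 36*l^2 + l*(12 - 5*b)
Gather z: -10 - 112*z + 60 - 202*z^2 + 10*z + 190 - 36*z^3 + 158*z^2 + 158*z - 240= -36*z^3 - 44*z^2 + 56*z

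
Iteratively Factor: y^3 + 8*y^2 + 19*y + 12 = (y + 4)*(y^2 + 4*y + 3) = (y + 1)*(y + 4)*(y + 3)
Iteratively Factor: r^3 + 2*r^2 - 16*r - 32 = (r + 4)*(r^2 - 2*r - 8) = (r - 4)*(r + 4)*(r + 2)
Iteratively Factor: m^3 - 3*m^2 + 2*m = (m - 2)*(m^2 - m) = (m - 2)*(m - 1)*(m)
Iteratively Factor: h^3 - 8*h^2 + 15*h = (h - 3)*(h^2 - 5*h) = h*(h - 3)*(h - 5)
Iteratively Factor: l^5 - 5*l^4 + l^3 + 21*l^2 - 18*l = (l - 3)*(l^4 - 2*l^3 - 5*l^2 + 6*l) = l*(l - 3)*(l^3 - 2*l^2 - 5*l + 6) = l*(l - 3)^2*(l^2 + l - 2) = l*(l - 3)^2*(l - 1)*(l + 2)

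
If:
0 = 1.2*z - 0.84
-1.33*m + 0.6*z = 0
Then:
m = 0.32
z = 0.70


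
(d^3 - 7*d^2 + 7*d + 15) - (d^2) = d^3 - 8*d^2 + 7*d + 15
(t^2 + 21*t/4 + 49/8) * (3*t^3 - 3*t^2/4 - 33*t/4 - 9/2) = 3*t^5 + 15*t^4 + 99*t^3/16 - 1677*t^2/32 - 2373*t/32 - 441/16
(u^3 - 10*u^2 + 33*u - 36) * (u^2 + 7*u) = u^5 - 3*u^4 - 37*u^3 + 195*u^2 - 252*u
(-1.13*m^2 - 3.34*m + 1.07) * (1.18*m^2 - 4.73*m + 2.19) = -1.3334*m^4 + 1.4037*m^3 + 14.5861*m^2 - 12.3757*m + 2.3433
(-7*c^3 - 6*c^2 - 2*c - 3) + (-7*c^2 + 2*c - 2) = -7*c^3 - 13*c^2 - 5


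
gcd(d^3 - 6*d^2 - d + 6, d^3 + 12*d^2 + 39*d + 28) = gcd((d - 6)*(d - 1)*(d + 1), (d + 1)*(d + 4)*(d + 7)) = d + 1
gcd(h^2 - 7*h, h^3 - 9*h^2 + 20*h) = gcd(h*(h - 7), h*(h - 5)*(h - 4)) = h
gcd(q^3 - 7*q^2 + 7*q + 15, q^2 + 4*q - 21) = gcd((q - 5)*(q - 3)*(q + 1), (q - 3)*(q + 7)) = q - 3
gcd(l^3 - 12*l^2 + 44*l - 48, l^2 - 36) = l - 6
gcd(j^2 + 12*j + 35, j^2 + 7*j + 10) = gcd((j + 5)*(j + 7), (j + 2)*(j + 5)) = j + 5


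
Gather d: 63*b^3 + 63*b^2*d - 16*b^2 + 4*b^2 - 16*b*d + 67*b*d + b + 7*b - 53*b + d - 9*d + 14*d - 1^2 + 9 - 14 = 63*b^3 - 12*b^2 - 45*b + d*(63*b^2 + 51*b + 6) - 6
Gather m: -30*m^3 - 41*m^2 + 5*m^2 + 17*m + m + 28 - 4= -30*m^3 - 36*m^2 + 18*m + 24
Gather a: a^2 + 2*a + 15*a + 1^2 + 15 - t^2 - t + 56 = a^2 + 17*a - t^2 - t + 72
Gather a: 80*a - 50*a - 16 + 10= 30*a - 6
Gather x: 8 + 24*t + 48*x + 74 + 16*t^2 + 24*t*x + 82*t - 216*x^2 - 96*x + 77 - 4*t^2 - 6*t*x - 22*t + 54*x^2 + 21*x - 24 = 12*t^2 + 84*t - 162*x^2 + x*(18*t - 27) + 135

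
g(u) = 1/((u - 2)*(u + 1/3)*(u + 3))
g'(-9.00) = 0.00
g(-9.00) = 0.00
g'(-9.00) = 0.00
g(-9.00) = 0.00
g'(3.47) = -0.03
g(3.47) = 0.03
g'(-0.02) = 1.61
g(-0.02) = -0.53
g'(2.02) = -214.26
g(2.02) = 4.23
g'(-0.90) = 0.47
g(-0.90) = 0.29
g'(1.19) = -0.07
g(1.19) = -0.19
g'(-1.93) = -0.01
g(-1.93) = 0.15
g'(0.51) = 0.18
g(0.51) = -0.23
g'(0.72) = 0.09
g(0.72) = -0.20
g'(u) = -1/((u - 2)*(u + 1/3)*(u + 3)^2) - 1/((u - 2)*(u + 1/3)^2*(u + 3)) - 1/((u - 2)^2*(u + 1/3)*(u + 3)) = 3*(-9*u^2 - 8*u + 17)/(9*u^6 + 24*u^5 - 86*u^4 - 172*u^3 + 241*u^2 + 204*u + 36)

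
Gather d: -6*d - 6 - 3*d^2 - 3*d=-3*d^2 - 9*d - 6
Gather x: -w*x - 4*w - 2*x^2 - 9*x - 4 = -4*w - 2*x^2 + x*(-w - 9) - 4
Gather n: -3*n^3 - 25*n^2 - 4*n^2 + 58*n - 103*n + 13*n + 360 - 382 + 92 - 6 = -3*n^3 - 29*n^2 - 32*n + 64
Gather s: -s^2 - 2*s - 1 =-s^2 - 2*s - 1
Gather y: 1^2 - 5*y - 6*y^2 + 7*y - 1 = -6*y^2 + 2*y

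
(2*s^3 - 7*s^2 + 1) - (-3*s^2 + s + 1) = 2*s^3 - 4*s^2 - s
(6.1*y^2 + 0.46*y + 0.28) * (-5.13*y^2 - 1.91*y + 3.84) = -31.293*y^4 - 14.0108*y^3 + 21.109*y^2 + 1.2316*y + 1.0752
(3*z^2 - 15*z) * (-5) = -15*z^2 + 75*z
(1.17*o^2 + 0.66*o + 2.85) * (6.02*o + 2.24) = 7.0434*o^3 + 6.594*o^2 + 18.6354*o + 6.384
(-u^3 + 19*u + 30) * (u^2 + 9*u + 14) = -u^5 - 9*u^4 + 5*u^3 + 201*u^2 + 536*u + 420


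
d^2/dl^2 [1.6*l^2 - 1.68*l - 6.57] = 3.20000000000000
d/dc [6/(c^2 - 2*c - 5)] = 12*(1 - c)/(-c^2 + 2*c + 5)^2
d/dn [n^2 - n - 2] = 2*n - 1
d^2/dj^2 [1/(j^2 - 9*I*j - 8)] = 2*(j^2 - 9*I*j - (2*j - 9*I)^2 - 8)/(-j^2 + 9*I*j + 8)^3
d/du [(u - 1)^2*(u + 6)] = (u - 1)*(3*u + 11)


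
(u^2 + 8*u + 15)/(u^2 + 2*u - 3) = (u + 5)/(u - 1)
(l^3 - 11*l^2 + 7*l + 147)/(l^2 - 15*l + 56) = (l^2 - 4*l - 21)/(l - 8)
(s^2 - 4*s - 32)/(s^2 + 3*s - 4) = (s - 8)/(s - 1)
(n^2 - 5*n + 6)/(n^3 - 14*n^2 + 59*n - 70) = (n - 3)/(n^2 - 12*n + 35)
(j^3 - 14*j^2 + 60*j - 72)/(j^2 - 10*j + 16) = (j^2 - 12*j + 36)/(j - 8)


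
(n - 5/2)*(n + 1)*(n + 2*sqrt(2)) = n^3 - 3*n^2/2 + 2*sqrt(2)*n^2 - 3*sqrt(2)*n - 5*n/2 - 5*sqrt(2)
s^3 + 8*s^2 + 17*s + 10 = (s + 1)*(s + 2)*(s + 5)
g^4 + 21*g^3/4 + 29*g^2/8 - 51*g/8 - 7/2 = (g - 1)*(g + 1/2)*(g + 7/4)*(g + 4)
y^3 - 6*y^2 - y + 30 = (y - 5)*(y - 3)*(y + 2)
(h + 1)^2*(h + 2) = h^3 + 4*h^2 + 5*h + 2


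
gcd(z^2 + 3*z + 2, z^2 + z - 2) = z + 2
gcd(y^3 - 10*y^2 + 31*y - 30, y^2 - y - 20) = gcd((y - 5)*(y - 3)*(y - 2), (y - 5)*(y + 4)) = y - 5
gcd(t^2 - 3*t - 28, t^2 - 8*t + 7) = t - 7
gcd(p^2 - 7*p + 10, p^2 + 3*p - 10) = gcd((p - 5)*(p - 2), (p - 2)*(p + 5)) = p - 2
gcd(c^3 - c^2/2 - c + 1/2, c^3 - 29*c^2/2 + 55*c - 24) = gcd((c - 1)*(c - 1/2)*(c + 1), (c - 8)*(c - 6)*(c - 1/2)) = c - 1/2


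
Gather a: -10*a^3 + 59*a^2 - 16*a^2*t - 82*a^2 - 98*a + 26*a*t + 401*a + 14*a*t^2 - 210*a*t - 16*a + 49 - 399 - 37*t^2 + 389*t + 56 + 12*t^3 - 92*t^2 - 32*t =-10*a^3 + a^2*(-16*t - 23) + a*(14*t^2 - 184*t + 287) + 12*t^3 - 129*t^2 + 357*t - 294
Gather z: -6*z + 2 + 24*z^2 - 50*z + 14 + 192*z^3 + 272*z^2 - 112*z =192*z^3 + 296*z^2 - 168*z + 16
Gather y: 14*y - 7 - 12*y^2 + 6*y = -12*y^2 + 20*y - 7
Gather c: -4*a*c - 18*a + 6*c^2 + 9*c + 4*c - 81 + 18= -18*a + 6*c^2 + c*(13 - 4*a) - 63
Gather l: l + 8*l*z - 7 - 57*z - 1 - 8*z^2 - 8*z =l*(8*z + 1) - 8*z^2 - 65*z - 8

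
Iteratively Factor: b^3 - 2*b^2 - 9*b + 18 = (b - 3)*(b^2 + b - 6) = (b - 3)*(b - 2)*(b + 3)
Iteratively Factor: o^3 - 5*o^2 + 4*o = (o - 1)*(o^2 - 4*o) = (o - 4)*(o - 1)*(o)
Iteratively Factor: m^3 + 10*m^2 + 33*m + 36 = (m + 3)*(m^2 + 7*m + 12) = (m + 3)^2*(m + 4)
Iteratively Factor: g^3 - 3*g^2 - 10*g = (g + 2)*(g^2 - 5*g) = (g - 5)*(g + 2)*(g)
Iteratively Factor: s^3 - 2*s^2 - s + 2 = (s + 1)*(s^2 - 3*s + 2) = (s - 1)*(s + 1)*(s - 2)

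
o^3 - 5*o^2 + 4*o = o*(o - 4)*(o - 1)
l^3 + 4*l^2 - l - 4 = (l - 1)*(l + 1)*(l + 4)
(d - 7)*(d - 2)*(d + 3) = d^3 - 6*d^2 - 13*d + 42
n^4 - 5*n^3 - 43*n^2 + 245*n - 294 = (n - 7)*(n - 3)*(n - 2)*(n + 7)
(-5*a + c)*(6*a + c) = -30*a^2 + a*c + c^2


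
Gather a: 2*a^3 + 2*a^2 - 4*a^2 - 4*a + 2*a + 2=2*a^3 - 2*a^2 - 2*a + 2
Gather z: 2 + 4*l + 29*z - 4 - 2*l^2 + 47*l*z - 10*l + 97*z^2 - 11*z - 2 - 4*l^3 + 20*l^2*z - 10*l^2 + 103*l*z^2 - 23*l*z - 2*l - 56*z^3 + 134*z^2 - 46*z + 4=-4*l^3 - 12*l^2 - 8*l - 56*z^3 + z^2*(103*l + 231) + z*(20*l^2 + 24*l - 28)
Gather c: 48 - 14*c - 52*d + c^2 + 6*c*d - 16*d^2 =c^2 + c*(6*d - 14) - 16*d^2 - 52*d + 48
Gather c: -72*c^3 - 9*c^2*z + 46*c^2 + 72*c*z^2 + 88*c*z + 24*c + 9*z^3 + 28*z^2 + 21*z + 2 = -72*c^3 + c^2*(46 - 9*z) + c*(72*z^2 + 88*z + 24) + 9*z^3 + 28*z^2 + 21*z + 2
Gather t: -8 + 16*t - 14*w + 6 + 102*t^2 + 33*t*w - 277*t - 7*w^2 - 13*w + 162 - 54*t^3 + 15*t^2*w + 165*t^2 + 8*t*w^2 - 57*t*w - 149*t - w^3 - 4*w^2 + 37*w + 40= -54*t^3 + t^2*(15*w + 267) + t*(8*w^2 - 24*w - 410) - w^3 - 11*w^2 + 10*w + 200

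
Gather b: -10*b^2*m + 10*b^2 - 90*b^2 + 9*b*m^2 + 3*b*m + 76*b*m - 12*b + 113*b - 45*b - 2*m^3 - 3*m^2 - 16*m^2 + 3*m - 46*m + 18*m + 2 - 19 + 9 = b^2*(-10*m - 80) + b*(9*m^2 + 79*m + 56) - 2*m^3 - 19*m^2 - 25*m - 8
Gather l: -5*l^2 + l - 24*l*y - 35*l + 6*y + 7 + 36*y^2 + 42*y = -5*l^2 + l*(-24*y - 34) + 36*y^2 + 48*y + 7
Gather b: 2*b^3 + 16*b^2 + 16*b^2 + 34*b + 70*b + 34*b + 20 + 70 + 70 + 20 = 2*b^3 + 32*b^2 + 138*b + 180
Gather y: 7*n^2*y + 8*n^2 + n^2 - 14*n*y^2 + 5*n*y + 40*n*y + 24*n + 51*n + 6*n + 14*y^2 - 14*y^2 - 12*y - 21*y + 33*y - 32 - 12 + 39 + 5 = 9*n^2 - 14*n*y^2 + 81*n + y*(7*n^2 + 45*n)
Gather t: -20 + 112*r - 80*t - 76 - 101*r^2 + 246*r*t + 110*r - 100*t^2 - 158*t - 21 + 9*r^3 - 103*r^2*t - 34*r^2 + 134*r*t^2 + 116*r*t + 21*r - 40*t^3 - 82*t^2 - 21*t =9*r^3 - 135*r^2 + 243*r - 40*t^3 + t^2*(134*r - 182) + t*(-103*r^2 + 362*r - 259) - 117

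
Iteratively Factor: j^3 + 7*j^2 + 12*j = (j)*(j^2 + 7*j + 12) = j*(j + 4)*(j + 3)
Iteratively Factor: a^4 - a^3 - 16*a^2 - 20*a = (a + 2)*(a^3 - 3*a^2 - 10*a) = (a - 5)*(a + 2)*(a^2 + 2*a) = (a - 5)*(a + 2)^2*(a)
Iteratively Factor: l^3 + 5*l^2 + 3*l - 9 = (l + 3)*(l^2 + 2*l - 3) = (l - 1)*(l + 3)*(l + 3)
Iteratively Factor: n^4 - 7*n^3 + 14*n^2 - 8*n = (n - 1)*(n^3 - 6*n^2 + 8*n) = (n - 2)*(n - 1)*(n^2 - 4*n) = (n - 4)*(n - 2)*(n - 1)*(n)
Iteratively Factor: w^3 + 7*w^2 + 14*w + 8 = (w + 2)*(w^2 + 5*w + 4) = (w + 2)*(w + 4)*(w + 1)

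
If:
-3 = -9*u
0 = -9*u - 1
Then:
No Solution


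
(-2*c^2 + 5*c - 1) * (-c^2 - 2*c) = 2*c^4 - c^3 - 9*c^2 + 2*c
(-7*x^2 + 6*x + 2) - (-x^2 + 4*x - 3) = -6*x^2 + 2*x + 5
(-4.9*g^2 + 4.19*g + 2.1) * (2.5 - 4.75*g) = 23.275*g^3 - 32.1525*g^2 + 0.500000000000002*g + 5.25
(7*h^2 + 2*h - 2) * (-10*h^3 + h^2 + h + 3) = -70*h^5 - 13*h^4 + 29*h^3 + 21*h^2 + 4*h - 6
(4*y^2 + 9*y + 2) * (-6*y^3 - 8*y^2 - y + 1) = -24*y^5 - 86*y^4 - 88*y^3 - 21*y^2 + 7*y + 2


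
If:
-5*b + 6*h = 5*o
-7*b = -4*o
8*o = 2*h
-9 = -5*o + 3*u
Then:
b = 0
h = 0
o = 0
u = -3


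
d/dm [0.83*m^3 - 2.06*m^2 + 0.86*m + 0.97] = 2.49*m^2 - 4.12*m + 0.86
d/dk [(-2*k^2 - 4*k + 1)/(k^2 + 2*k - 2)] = 6*(k + 1)/(k^4 + 4*k^3 - 8*k + 4)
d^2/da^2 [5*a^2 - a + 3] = 10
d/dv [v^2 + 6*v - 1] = 2*v + 6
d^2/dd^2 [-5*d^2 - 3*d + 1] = -10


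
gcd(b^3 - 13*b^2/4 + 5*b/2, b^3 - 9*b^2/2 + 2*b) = b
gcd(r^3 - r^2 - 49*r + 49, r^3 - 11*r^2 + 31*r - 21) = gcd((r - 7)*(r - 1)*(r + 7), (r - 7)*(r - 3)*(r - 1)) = r^2 - 8*r + 7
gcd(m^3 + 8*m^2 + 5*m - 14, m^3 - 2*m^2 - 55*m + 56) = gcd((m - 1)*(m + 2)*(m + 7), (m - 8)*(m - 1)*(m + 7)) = m^2 + 6*m - 7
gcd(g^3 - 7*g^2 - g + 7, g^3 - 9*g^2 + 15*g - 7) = g^2 - 8*g + 7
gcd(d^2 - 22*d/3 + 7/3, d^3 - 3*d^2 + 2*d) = 1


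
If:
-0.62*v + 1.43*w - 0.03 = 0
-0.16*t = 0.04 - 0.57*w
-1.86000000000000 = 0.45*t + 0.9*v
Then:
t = -1.90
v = -1.12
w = -0.46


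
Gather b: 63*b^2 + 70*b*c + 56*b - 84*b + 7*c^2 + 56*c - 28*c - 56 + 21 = 63*b^2 + b*(70*c - 28) + 7*c^2 + 28*c - 35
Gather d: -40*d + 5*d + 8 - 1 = 7 - 35*d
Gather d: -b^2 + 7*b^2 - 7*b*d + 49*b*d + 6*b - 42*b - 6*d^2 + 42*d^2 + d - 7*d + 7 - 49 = 6*b^2 - 36*b + 36*d^2 + d*(42*b - 6) - 42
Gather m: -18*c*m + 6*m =m*(6 - 18*c)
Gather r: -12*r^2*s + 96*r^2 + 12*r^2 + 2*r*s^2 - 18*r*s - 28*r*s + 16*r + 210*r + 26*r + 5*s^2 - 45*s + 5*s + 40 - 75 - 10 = r^2*(108 - 12*s) + r*(2*s^2 - 46*s + 252) + 5*s^2 - 40*s - 45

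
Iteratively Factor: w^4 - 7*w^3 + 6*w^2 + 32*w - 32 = (w - 4)*(w^3 - 3*w^2 - 6*w + 8) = (w - 4)^2*(w^2 + w - 2) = (w - 4)^2*(w - 1)*(w + 2)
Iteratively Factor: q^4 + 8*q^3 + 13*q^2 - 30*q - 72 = (q + 4)*(q^3 + 4*q^2 - 3*q - 18) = (q - 2)*(q + 4)*(q^2 + 6*q + 9) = (q - 2)*(q + 3)*(q + 4)*(q + 3)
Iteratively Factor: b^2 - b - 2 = (b - 2)*(b + 1)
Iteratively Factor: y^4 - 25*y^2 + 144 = (y + 4)*(y^3 - 4*y^2 - 9*y + 36) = (y - 4)*(y + 4)*(y^2 - 9) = (y - 4)*(y - 3)*(y + 4)*(y + 3)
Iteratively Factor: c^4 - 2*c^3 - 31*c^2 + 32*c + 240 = (c - 5)*(c^3 + 3*c^2 - 16*c - 48) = (c - 5)*(c + 3)*(c^2 - 16) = (c - 5)*(c - 4)*(c + 3)*(c + 4)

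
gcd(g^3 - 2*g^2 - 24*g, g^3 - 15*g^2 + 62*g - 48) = g - 6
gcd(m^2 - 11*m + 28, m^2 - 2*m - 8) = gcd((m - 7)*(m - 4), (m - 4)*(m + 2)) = m - 4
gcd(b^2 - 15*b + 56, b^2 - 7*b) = b - 7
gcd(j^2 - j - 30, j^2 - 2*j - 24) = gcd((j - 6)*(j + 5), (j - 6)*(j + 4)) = j - 6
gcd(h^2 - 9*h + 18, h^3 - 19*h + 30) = h - 3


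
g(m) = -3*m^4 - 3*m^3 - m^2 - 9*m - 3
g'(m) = -12*m^3 - 9*m^2 - 2*m - 9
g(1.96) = -91.34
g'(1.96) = -137.85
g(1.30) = -31.55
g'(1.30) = -53.17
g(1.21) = -27.10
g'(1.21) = -45.86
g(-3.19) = -197.74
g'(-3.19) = 295.34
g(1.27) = -29.99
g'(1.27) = -50.64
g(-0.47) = 1.17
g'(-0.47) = -8.80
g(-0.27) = -0.60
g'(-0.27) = -8.88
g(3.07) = -393.34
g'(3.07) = -447.18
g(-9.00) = -17499.00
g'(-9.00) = 8028.00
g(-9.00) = -17499.00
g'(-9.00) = 8028.00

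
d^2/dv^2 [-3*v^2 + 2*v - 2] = -6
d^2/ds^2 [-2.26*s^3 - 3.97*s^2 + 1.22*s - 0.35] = -13.56*s - 7.94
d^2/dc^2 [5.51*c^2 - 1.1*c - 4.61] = 11.0200000000000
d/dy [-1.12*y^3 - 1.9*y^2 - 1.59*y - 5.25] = -3.36*y^2 - 3.8*y - 1.59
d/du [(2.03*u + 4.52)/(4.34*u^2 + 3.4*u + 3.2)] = (8.8102*u^2 + 6.902*u - (2.03*u + 4.52)*(8.68*u + 3.4) + 6.496)/(4.34*u^2 + 3.4*u + 3.2)^2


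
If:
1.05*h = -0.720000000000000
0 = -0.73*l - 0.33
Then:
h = -0.69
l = -0.45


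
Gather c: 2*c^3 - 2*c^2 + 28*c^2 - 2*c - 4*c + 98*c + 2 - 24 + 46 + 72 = 2*c^3 + 26*c^2 + 92*c + 96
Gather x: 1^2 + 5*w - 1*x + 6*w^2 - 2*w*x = 6*w^2 + 5*w + x*(-2*w - 1) + 1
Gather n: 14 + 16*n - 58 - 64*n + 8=-48*n - 36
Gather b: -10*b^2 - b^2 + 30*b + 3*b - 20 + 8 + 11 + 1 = -11*b^2 + 33*b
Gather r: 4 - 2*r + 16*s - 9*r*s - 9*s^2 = r*(-9*s - 2) - 9*s^2 + 16*s + 4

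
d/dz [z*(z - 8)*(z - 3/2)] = 3*z^2 - 19*z + 12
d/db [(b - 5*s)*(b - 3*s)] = 2*b - 8*s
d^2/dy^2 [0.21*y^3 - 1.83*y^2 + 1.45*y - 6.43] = 1.26*y - 3.66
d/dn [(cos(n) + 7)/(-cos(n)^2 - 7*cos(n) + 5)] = (sin(n)^2 - 14*cos(n) - 55)*sin(n)/(cos(n)^2 + 7*cos(n) - 5)^2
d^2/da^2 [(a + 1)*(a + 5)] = 2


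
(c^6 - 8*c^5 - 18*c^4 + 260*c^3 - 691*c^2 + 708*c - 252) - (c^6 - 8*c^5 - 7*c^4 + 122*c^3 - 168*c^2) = -11*c^4 + 138*c^3 - 523*c^2 + 708*c - 252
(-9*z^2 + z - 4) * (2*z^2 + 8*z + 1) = -18*z^4 - 70*z^3 - 9*z^2 - 31*z - 4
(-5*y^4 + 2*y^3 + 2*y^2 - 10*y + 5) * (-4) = 20*y^4 - 8*y^3 - 8*y^2 + 40*y - 20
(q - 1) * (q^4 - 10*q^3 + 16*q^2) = q^5 - 11*q^4 + 26*q^3 - 16*q^2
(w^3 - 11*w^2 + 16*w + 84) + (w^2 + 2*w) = w^3 - 10*w^2 + 18*w + 84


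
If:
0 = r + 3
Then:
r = -3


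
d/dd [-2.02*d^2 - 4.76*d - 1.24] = -4.04*d - 4.76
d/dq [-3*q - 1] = -3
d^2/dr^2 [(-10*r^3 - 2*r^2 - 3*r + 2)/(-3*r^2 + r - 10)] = 2*(-257*r^3 - 534*r^2 + 2748*r + 288)/(27*r^6 - 27*r^5 + 279*r^4 - 181*r^3 + 930*r^2 - 300*r + 1000)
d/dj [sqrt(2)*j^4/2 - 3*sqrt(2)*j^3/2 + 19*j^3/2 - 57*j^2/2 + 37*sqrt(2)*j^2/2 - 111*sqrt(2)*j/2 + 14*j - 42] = 2*sqrt(2)*j^3 - 9*sqrt(2)*j^2/2 + 57*j^2/2 - 57*j + 37*sqrt(2)*j - 111*sqrt(2)/2 + 14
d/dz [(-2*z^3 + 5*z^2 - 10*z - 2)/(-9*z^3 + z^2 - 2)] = (43*z^4 - 180*z^3 - 32*z^2 - 16*z + 20)/(81*z^6 - 18*z^5 + z^4 + 36*z^3 - 4*z^2 + 4)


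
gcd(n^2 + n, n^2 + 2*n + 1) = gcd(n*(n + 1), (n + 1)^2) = n + 1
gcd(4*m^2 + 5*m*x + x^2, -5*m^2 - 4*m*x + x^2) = m + x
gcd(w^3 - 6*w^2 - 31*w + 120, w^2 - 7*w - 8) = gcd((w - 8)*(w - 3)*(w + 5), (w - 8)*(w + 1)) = w - 8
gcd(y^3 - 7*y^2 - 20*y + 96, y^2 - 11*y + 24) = y^2 - 11*y + 24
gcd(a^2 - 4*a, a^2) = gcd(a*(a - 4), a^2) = a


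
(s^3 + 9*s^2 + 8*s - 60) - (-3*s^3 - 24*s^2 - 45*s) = 4*s^3 + 33*s^2 + 53*s - 60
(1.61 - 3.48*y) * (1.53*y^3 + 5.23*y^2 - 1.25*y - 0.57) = -5.3244*y^4 - 15.7371*y^3 + 12.7703*y^2 - 0.0289000000000004*y - 0.9177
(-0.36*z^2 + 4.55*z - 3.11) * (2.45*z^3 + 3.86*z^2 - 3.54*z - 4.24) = -0.882*z^5 + 9.7579*z^4 + 11.2179*z^3 - 26.5852*z^2 - 8.2826*z + 13.1864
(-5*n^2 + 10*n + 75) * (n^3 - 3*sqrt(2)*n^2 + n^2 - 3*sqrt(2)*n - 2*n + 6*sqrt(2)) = -5*n^5 + 5*n^4 + 15*sqrt(2)*n^4 - 15*sqrt(2)*n^3 + 95*n^3 - 285*sqrt(2)*n^2 + 55*n^2 - 165*sqrt(2)*n - 150*n + 450*sqrt(2)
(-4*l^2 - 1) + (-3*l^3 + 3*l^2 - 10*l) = -3*l^3 - l^2 - 10*l - 1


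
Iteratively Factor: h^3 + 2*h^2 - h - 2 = (h + 2)*(h^2 - 1) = (h + 1)*(h + 2)*(h - 1)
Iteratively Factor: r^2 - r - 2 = (r - 2)*(r + 1)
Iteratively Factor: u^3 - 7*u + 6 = (u - 1)*(u^2 + u - 6) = (u - 2)*(u - 1)*(u + 3)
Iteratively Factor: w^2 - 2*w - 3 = (w - 3)*(w + 1)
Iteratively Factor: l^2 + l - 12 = (l + 4)*(l - 3)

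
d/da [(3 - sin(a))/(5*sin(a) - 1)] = -14*cos(a)/(5*sin(a) - 1)^2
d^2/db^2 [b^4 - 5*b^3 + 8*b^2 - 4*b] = 12*b^2 - 30*b + 16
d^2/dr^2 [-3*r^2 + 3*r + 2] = -6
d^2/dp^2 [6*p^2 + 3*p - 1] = 12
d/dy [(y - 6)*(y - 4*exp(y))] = y - (y - 6)*(4*exp(y) - 1) - 4*exp(y)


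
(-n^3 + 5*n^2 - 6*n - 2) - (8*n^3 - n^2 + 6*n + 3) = -9*n^3 + 6*n^2 - 12*n - 5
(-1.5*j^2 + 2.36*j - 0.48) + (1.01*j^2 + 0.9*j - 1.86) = -0.49*j^2 + 3.26*j - 2.34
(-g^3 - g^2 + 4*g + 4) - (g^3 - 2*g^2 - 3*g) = -2*g^3 + g^2 + 7*g + 4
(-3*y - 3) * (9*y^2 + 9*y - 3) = -27*y^3 - 54*y^2 - 18*y + 9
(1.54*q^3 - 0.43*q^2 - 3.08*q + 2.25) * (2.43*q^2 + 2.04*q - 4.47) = 3.7422*q^5 + 2.0967*q^4 - 15.2454*q^3 + 1.1064*q^2 + 18.3576*q - 10.0575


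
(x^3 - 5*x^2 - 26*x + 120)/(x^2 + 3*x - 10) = (x^2 - 10*x + 24)/(x - 2)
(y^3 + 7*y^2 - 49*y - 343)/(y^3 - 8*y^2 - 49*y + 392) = (y + 7)/(y - 8)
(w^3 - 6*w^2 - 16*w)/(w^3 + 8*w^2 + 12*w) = (w - 8)/(w + 6)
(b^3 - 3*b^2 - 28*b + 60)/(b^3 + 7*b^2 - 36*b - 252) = (b^2 + 3*b - 10)/(b^2 + 13*b + 42)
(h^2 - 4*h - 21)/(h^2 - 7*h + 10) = (h^2 - 4*h - 21)/(h^2 - 7*h + 10)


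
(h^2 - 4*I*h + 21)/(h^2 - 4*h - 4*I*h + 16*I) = (h^2 - 4*I*h + 21)/(h^2 - 4*h - 4*I*h + 16*I)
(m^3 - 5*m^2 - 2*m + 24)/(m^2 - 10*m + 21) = (m^2 - 2*m - 8)/(m - 7)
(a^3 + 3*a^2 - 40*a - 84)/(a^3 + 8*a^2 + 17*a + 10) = (a^2 + a - 42)/(a^2 + 6*a + 5)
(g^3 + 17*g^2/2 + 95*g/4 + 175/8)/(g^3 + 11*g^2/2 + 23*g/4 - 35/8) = (2*g + 5)/(2*g - 1)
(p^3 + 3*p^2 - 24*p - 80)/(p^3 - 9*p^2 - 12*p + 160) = (p + 4)/(p - 8)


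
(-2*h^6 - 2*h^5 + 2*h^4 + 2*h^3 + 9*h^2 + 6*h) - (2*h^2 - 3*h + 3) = -2*h^6 - 2*h^5 + 2*h^4 + 2*h^3 + 7*h^2 + 9*h - 3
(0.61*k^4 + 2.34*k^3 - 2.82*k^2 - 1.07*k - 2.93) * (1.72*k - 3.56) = 1.0492*k^5 + 1.8532*k^4 - 13.1808*k^3 + 8.1988*k^2 - 1.2304*k + 10.4308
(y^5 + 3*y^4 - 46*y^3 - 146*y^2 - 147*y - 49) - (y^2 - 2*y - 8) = y^5 + 3*y^4 - 46*y^3 - 147*y^2 - 145*y - 41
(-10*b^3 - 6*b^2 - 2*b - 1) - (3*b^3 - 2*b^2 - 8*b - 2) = -13*b^3 - 4*b^2 + 6*b + 1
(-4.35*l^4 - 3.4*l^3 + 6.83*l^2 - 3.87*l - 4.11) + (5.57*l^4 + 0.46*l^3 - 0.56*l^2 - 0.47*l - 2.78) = 1.22*l^4 - 2.94*l^3 + 6.27*l^2 - 4.34*l - 6.89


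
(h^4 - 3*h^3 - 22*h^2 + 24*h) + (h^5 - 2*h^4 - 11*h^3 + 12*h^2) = h^5 - h^4 - 14*h^3 - 10*h^2 + 24*h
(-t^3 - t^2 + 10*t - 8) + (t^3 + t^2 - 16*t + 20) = 12 - 6*t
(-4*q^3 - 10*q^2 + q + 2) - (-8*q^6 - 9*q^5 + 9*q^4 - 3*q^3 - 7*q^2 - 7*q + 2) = 8*q^6 + 9*q^5 - 9*q^4 - q^3 - 3*q^2 + 8*q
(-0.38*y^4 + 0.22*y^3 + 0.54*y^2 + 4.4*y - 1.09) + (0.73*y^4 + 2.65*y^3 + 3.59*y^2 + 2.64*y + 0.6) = 0.35*y^4 + 2.87*y^3 + 4.13*y^2 + 7.04*y - 0.49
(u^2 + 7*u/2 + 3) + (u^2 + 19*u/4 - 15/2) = 2*u^2 + 33*u/4 - 9/2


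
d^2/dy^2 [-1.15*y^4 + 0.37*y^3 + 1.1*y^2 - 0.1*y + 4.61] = -13.8*y^2 + 2.22*y + 2.2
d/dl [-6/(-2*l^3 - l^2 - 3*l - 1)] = 6*(-6*l^2 - 2*l - 3)/(2*l^3 + l^2 + 3*l + 1)^2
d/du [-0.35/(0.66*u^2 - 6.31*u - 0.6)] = (0.462*u - 2.2085)/(-0.66*u^2 + 6.31*u + 0.6)^2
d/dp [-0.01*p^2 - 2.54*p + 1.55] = -0.02*p - 2.54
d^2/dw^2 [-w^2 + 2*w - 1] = -2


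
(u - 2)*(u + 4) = u^2 + 2*u - 8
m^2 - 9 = (m - 3)*(m + 3)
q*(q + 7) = q^2 + 7*q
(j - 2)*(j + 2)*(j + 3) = j^3 + 3*j^2 - 4*j - 12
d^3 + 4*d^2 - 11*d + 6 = (d - 1)^2*(d + 6)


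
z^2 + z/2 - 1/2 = (z - 1/2)*(z + 1)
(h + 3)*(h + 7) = h^2 + 10*h + 21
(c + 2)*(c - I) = c^2 + 2*c - I*c - 2*I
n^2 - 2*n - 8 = (n - 4)*(n + 2)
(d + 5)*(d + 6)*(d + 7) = d^3 + 18*d^2 + 107*d + 210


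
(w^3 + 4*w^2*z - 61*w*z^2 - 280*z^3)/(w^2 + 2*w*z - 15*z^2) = (-w^2 + w*z + 56*z^2)/(-w + 3*z)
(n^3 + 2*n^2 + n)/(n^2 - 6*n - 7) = n*(n + 1)/(n - 7)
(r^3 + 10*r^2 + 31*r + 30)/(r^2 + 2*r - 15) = (r^2 + 5*r + 6)/(r - 3)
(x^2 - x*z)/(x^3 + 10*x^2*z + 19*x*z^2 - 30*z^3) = x/(x^2 + 11*x*z + 30*z^2)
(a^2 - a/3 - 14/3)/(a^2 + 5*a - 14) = (3*a^2 - a - 14)/(3*(a^2 + 5*a - 14))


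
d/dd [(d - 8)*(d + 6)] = 2*d - 2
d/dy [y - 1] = 1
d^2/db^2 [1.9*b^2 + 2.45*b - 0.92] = 3.80000000000000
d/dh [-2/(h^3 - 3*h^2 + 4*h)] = 2*(3*h^2 - 6*h + 4)/(h^2*(h^2 - 3*h + 4)^2)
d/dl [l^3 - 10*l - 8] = 3*l^2 - 10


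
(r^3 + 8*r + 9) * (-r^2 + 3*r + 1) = -r^5 + 3*r^4 - 7*r^3 + 15*r^2 + 35*r + 9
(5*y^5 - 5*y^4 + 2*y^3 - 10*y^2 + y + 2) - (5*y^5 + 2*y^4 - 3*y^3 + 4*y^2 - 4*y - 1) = -7*y^4 + 5*y^3 - 14*y^2 + 5*y + 3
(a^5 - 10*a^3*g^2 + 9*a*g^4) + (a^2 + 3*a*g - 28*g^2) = a^5 - 10*a^3*g^2 + a^2 + 9*a*g^4 + 3*a*g - 28*g^2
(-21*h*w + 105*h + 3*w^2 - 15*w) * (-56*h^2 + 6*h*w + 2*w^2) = 1176*h^3*w - 5880*h^3 - 294*h^2*w^2 + 1470*h^2*w - 24*h*w^3 + 120*h*w^2 + 6*w^4 - 30*w^3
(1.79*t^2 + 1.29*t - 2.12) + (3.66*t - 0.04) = 1.79*t^2 + 4.95*t - 2.16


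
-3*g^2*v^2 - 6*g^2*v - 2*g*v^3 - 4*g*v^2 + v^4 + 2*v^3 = v*(-3*g + v)*(g + v)*(v + 2)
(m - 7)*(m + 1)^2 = m^3 - 5*m^2 - 13*m - 7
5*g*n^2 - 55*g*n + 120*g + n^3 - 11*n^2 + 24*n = (5*g + n)*(n - 8)*(n - 3)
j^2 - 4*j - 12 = (j - 6)*(j + 2)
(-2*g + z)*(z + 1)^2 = -2*g*z^2 - 4*g*z - 2*g + z^3 + 2*z^2 + z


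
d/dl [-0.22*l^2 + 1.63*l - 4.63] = 1.63 - 0.44*l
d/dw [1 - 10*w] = -10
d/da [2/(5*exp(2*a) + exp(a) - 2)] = (-20*exp(a) - 2)*exp(a)/(5*exp(2*a) + exp(a) - 2)^2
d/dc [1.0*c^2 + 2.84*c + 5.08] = 2.0*c + 2.84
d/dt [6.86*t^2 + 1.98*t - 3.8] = 13.72*t + 1.98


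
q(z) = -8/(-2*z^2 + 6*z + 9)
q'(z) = -8*(4*z - 6)/(-2*z^2 + 6*z + 9)^2 = 16*(3 - 2*z)/(-2*z^2 + 6*z + 9)^2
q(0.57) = -0.68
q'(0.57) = 0.21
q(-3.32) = 0.24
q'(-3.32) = 0.14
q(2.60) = -0.72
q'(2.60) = -0.29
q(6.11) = 0.28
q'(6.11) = -0.18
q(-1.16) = 12.29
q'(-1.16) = 200.73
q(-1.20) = 7.41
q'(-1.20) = 74.07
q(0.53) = -0.69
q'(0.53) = 0.23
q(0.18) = -0.80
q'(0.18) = 0.42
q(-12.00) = 0.02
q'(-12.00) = 0.00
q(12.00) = 0.04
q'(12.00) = -0.00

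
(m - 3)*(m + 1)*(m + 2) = m^3 - 7*m - 6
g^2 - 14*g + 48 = (g - 8)*(g - 6)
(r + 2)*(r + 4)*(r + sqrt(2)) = r^3 + sqrt(2)*r^2 + 6*r^2 + 8*r + 6*sqrt(2)*r + 8*sqrt(2)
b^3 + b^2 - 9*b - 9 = (b - 3)*(b + 1)*(b + 3)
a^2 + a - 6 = (a - 2)*(a + 3)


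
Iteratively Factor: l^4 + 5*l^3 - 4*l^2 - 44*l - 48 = (l - 3)*(l^3 + 8*l^2 + 20*l + 16) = (l - 3)*(l + 2)*(l^2 + 6*l + 8) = (l - 3)*(l + 2)*(l + 4)*(l + 2)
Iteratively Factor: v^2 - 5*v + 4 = (v - 4)*(v - 1)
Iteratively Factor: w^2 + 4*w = (w + 4)*(w)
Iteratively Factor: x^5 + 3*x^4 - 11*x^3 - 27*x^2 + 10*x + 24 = (x - 3)*(x^4 + 6*x^3 + 7*x^2 - 6*x - 8) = (x - 3)*(x + 4)*(x^3 + 2*x^2 - x - 2) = (x - 3)*(x + 1)*(x + 4)*(x^2 + x - 2) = (x - 3)*(x - 1)*(x + 1)*(x + 4)*(x + 2)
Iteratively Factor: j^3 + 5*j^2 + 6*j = (j)*(j^2 + 5*j + 6) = j*(j + 2)*(j + 3)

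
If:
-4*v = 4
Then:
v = -1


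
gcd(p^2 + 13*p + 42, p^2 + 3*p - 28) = p + 7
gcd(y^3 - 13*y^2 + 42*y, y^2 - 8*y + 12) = y - 6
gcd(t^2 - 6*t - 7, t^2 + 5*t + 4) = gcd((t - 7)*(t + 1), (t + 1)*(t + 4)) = t + 1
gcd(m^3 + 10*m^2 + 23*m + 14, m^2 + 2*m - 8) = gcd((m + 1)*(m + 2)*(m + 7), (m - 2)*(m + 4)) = 1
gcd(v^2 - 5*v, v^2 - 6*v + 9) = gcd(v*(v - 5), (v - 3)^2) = 1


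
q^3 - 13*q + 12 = (q - 3)*(q - 1)*(q + 4)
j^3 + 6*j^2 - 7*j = j*(j - 1)*(j + 7)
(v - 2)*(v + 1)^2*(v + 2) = v^4 + 2*v^3 - 3*v^2 - 8*v - 4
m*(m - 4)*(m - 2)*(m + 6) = m^4 - 28*m^2 + 48*m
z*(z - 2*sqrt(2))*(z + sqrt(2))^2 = z^4 - 6*z^2 - 4*sqrt(2)*z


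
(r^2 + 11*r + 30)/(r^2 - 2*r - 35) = (r + 6)/(r - 7)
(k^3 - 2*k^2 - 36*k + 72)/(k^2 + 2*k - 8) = (k^2 - 36)/(k + 4)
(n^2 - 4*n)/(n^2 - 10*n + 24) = n/(n - 6)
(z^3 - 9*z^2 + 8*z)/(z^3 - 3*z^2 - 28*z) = (-z^2 + 9*z - 8)/(-z^2 + 3*z + 28)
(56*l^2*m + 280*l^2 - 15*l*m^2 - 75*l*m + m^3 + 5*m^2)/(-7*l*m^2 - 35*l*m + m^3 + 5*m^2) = (-8*l + m)/m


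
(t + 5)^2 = t^2 + 10*t + 25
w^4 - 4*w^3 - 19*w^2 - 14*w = w*(w - 7)*(w + 1)*(w + 2)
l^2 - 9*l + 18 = (l - 6)*(l - 3)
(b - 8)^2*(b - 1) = b^3 - 17*b^2 + 80*b - 64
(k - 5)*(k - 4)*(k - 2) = k^3 - 11*k^2 + 38*k - 40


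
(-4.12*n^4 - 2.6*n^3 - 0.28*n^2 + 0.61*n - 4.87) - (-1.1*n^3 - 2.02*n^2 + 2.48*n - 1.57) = -4.12*n^4 - 1.5*n^3 + 1.74*n^2 - 1.87*n - 3.3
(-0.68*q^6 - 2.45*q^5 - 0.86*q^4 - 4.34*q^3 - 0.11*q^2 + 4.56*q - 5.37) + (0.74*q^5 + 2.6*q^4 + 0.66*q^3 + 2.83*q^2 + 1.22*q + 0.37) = -0.68*q^6 - 1.71*q^5 + 1.74*q^4 - 3.68*q^3 + 2.72*q^2 + 5.78*q - 5.0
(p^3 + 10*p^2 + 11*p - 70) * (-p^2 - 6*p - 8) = -p^5 - 16*p^4 - 79*p^3 - 76*p^2 + 332*p + 560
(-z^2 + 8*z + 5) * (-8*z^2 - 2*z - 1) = 8*z^4 - 62*z^3 - 55*z^2 - 18*z - 5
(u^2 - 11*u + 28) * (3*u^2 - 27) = 3*u^4 - 33*u^3 + 57*u^2 + 297*u - 756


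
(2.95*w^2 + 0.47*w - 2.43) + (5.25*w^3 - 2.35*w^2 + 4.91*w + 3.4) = 5.25*w^3 + 0.6*w^2 + 5.38*w + 0.97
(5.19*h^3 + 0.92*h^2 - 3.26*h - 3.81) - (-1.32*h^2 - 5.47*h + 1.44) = 5.19*h^3 + 2.24*h^2 + 2.21*h - 5.25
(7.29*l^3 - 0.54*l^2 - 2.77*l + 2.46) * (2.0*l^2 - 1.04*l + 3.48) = 14.58*l^5 - 8.6616*l^4 + 20.3908*l^3 + 5.9216*l^2 - 12.198*l + 8.5608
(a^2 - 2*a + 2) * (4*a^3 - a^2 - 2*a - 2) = 4*a^5 - 9*a^4 + 8*a^3 - 4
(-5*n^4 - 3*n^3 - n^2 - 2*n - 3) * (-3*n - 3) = 15*n^5 + 24*n^4 + 12*n^3 + 9*n^2 + 15*n + 9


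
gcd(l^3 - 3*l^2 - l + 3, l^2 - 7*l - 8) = l + 1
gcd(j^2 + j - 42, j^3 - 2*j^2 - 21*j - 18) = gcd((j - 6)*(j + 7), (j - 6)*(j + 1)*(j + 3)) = j - 6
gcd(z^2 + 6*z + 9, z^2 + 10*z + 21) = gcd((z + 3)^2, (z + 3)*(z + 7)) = z + 3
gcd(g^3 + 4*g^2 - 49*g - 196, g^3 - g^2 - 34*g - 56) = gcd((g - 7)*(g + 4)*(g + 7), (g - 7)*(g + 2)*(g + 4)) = g^2 - 3*g - 28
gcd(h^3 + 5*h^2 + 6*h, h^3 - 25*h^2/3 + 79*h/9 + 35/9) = 1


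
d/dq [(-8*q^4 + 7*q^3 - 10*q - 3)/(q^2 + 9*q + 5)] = (-16*q^5 - 209*q^4 - 34*q^3 + 115*q^2 + 6*q - 23)/(q^4 + 18*q^3 + 91*q^2 + 90*q + 25)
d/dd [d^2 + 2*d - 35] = 2*d + 2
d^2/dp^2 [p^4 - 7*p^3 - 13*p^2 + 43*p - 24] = 12*p^2 - 42*p - 26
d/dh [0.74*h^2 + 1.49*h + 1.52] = 1.48*h + 1.49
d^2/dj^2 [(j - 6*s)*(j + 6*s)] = 2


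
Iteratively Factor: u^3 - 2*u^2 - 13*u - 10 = (u - 5)*(u^2 + 3*u + 2) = (u - 5)*(u + 1)*(u + 2)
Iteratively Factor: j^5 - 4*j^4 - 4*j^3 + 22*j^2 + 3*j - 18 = (j - 1)*(j^4 - 3*j^3 - 7*j^2 + 15*j + 18) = (j - 3)*(j - 1)*(j^3 - 7*j - 6) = (j - 3)*(j - 1)*(j + 1)*(j^2 - j - 6) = (j - 3)*(j - 1)*(j + 1)*(j + 2)*(j - 3)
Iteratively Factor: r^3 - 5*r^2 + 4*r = (r - 4)*(r^2 - r) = (r - 4)*(r - 1)*(r)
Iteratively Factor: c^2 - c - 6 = (c + 2)*(c - 3)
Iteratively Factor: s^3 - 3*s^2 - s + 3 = (s - 3)*(s^2 - 1) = (s - 3)*(s - 1)*(s + 1)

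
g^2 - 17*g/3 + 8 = (g - 3)*(g - 8/3)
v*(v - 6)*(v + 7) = v^3 + v^2 - 42*v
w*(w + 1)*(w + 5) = w^3 + 6*w^2 + 5*w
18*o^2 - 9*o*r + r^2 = (-6*o + r)*(-3*o + r)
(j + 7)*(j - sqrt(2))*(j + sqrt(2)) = j^3 + 7*j^2 - 2*j - 14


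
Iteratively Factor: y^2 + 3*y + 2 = (y + 1)*(y + 2)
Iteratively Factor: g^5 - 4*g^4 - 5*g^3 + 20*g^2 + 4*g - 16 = (g - 1)*(g^4 - 3*g^3 - 8*g^2 + 12*g + 16) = (g - 1)*(g + 2)*(g^3 - 5*g^2 + 2*g + 8) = (g - 4)*(g - 1)*(g + 2)*(g^2 - g - 2) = (g - 4)*(g - 2)*(g - 1)*(g + 2)*(g + 1)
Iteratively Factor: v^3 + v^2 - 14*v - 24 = (v + 3)*(v^2 - 2*v - 8) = (v - 4)*(v + 3)*(v + 2)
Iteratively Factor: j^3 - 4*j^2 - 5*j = (j)*(j^2 - 4*j - 5) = j*(j + 1)*(j - 5)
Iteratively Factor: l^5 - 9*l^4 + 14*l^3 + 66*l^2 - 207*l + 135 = (l - 5)*(l^4 - 4*l^3 - 6*l^2 + 36*l - 27) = (l - 5)*(l - 3)*(l^3 - l^2 - 9*l + 9) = (l - 5)*(l - 3)*(l + 3)*(l^2 - 4*l + 3) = (l - 5)*(l - 3)^2*(l + 3)*(l - 1)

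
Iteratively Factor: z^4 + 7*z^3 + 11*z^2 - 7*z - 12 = (z + 3)*(z^3 + 4*z^2 - z - 4) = (z + 3)*(z + 4)*(z^2 - 1) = (z + 1)*(z + 3)*(z + 4)*(z - 1)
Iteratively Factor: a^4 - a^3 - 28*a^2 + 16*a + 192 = (a + 3)*(a^3 - 4*a^2 - 16*a + 64) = (a + 3)*(a + 4)*(a^2 - 8*a + 16) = (a - 4)*(a + 3)*(a + 4)*(a - 4)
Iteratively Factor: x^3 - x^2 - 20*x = (x)*(x^2 - x - 20) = x*(x + 4)*(x - 5)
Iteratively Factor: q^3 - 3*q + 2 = (q - 1)*(q^2 + q - 2) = (q - 1)*(q + 2)*(q - 1)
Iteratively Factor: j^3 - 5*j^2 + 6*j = (j - 3)*(j^2 - 2*j) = (j - 3)*(j - 2)*(j)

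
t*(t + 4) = t^2 + 4*t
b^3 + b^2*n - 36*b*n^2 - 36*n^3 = (b - 6*n)*(b + n)*(b + 6*n)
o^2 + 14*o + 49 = (o + 7)^2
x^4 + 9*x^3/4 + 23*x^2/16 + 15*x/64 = x*(x + 1/4)*(x + 3/4)*(x + 5/4)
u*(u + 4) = u^2 + 4*u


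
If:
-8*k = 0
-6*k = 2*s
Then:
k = 0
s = 0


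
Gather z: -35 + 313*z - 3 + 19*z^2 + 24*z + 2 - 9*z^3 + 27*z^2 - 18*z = -9*z^3 + 46*z^2 + 319*z - 36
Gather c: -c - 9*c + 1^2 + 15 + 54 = 70 - 10*c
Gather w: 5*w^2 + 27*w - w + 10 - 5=5*w^2 + 26*w + 5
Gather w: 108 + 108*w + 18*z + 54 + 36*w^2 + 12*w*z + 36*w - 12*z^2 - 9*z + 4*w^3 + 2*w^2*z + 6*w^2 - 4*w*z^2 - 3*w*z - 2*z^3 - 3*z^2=4*w^3 + w^2*(2*z + 42) + w*(-4*z^2 + 9*z + 144) - 2*z^3 - 15*z^2 + 9*z + 162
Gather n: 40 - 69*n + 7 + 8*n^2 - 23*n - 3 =8*n^2 - 92*n + 44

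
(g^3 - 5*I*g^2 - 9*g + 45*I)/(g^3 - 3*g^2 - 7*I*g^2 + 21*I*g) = (g^2 + g*(3 - 5*I) - 15*I)/(g*(g - 7*I))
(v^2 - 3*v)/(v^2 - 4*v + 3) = v/(v - 1)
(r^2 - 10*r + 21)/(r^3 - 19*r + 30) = (r - 7)/(r^2 + 3*r - 10)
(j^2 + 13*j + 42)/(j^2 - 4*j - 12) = (j^2 + 13*j + 42)/(j^2 - 4*j - 12)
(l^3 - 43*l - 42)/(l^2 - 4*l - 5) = (l^2 - l - 42)/(l - 5)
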